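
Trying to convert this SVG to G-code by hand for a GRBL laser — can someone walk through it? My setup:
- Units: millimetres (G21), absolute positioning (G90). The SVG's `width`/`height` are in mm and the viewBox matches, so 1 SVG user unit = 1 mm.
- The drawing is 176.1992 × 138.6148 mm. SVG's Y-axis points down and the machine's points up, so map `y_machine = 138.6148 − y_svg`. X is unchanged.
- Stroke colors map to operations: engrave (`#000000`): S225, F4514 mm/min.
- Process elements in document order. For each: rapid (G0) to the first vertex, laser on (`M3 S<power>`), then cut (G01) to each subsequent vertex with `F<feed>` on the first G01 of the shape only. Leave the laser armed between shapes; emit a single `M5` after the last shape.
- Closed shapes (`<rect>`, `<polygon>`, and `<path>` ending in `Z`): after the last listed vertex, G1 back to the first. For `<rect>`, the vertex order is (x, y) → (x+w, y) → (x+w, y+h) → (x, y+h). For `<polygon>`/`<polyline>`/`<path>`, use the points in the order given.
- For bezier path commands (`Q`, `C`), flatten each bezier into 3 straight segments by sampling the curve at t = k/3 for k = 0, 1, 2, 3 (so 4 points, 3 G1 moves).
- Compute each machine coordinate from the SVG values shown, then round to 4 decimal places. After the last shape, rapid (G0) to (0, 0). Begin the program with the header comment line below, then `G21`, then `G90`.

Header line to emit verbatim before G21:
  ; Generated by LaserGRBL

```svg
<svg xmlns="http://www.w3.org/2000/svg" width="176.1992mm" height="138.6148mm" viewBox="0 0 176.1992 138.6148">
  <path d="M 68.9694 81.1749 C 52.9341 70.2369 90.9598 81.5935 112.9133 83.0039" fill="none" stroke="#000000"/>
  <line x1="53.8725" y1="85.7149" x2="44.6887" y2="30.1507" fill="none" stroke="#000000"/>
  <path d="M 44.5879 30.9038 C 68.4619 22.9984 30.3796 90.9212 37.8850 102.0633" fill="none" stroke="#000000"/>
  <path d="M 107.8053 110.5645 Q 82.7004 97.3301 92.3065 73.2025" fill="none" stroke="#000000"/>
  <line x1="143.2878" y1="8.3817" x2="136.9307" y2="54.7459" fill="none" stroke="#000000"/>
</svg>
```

; Generated by LaserGRBL
G21
G90
G0 X68.9694 Y57.4399
M3 S225
G01 X68.3569 Y62.1405 F4514
G01 X88.1999 Y59.1426
G01 X112.9133 Y55.6109
G0 X53.8725 Y52.8999
M3 S225
G01 X44.6887 Y108.4641 F4514
G0 X44.5879 Y107.7110
M3 S225
G01 X51.7929 Y95.2518 F4514
G01 X41.5924 Y61.7091
G01 X37.8850 Y36.5515
G0 X107.8053 Y28.0503
M3 S225
G01 X94.9255 Y38.0836 F4514
G01 X89.7592 Y50.5376
G01 X92.3065 Y65.4123
G0 X143.2878 Y130.2331
M3 S225
G01 X136.9307 Y83.8689 F4514
M5
G0 X0.0000 Y0.0000

1 u = 1 mm; y_m = 138.6148 − y.

[1] `<path>` cubic bezier, #000000→engrave S225 F4514: (68.9694,57.4399) → (68.3569,62.1405) → (88.1999,59.1426) → (112.9133,55.6109)

[2] `<line>` line segment, #000000→engrave S225 F4514: (53.8725,52.8999) → (44.6887,108.4641)

[3] `<path>` cubic bezier, #000000→engrave S225 F4514: (44.5879,107.7110) → (51.7929,95.2518) → (41.5924,61.7091) → (37.8850,36.5515)

[4] `<path>` quadratic bezier, #000000→engrave S225 F4514: (107.8053,28.0503) → (94.9255,38.0836) → (89.7592,50.5376) → (92.3065,65.4123)

[5] `<line>` line segment, #000000→engrave S225 F4514: (143.2878,130.2331) → (136.9307,83.8689)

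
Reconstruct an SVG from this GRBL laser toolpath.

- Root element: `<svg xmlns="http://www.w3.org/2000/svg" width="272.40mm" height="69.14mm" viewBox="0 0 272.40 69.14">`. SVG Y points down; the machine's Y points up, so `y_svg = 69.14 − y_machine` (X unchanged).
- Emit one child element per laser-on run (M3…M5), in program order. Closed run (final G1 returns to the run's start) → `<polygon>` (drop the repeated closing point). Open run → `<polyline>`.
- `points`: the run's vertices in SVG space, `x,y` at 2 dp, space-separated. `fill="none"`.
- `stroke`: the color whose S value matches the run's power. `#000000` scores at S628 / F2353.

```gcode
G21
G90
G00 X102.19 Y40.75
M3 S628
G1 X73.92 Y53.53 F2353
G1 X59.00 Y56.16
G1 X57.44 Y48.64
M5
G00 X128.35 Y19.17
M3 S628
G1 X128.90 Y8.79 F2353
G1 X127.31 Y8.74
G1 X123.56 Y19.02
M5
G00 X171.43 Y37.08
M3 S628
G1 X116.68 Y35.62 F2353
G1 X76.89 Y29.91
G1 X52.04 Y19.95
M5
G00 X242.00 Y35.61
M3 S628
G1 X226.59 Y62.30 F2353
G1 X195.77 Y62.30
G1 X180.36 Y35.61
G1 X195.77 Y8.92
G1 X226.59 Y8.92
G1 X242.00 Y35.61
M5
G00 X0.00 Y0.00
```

<svg xmlns="http://www.w3.org/2000/svg" width="272.40mm" height="69.14mm" viewBox="0 0 272.40 69.14">
  <polyline points="102.19,28.39 73.92,15.61 59.00,12.98 57.44,20.50" fill="none" stroke="#000000"/>
  <polyline points="128.35,49.97 128.90,60.35 127.31,60.40 123.56,50.12" fill="none" stroke="#000000"/>
  <polyline points="171.43,32.06 116.68,33.52 76.89,39.23 52.04,49.19" fill="none" stroke="#000000"/>
  <polygon points="242.00,33.53 226.59,6.84 195.77,6.84 180.36,33.53 195.77,60.22 226.59,60.22" fill="none" stroke="#000000"/>
</svg>

Machine Y-up, SVG Y-down with viewBox height 69.14, so y_svg = 69.14 − y_machine; X carries over. Every run uses S628, so all elements get stroke `#000000` (score).

Run 1: The run is open, so emit a `<polyline>` with points (Y-flipped): 102.19,28.39 73.92,15.61 59.00,12.98 57.44,20.50.

Run 2: The run is open, so emit a `<polyline>` with points (Y-flipped): 128.35,49.97 128.90,60.35 127.31,60.40 123.56,50.12.

Run 3: The run is open, so emit a `<polyline>` with points (Y-flipped): 171.43,32.06 116.68,33.52 76.89,39.23 52.04,49.19.

Run 4: The run returns to its start, so emit a `<polygon>` with points (Y-flipped): 242.00,33.53 226.59,6.84 195.77,6.84 180.36,33.53 195.77,60.22 226.59,60.22.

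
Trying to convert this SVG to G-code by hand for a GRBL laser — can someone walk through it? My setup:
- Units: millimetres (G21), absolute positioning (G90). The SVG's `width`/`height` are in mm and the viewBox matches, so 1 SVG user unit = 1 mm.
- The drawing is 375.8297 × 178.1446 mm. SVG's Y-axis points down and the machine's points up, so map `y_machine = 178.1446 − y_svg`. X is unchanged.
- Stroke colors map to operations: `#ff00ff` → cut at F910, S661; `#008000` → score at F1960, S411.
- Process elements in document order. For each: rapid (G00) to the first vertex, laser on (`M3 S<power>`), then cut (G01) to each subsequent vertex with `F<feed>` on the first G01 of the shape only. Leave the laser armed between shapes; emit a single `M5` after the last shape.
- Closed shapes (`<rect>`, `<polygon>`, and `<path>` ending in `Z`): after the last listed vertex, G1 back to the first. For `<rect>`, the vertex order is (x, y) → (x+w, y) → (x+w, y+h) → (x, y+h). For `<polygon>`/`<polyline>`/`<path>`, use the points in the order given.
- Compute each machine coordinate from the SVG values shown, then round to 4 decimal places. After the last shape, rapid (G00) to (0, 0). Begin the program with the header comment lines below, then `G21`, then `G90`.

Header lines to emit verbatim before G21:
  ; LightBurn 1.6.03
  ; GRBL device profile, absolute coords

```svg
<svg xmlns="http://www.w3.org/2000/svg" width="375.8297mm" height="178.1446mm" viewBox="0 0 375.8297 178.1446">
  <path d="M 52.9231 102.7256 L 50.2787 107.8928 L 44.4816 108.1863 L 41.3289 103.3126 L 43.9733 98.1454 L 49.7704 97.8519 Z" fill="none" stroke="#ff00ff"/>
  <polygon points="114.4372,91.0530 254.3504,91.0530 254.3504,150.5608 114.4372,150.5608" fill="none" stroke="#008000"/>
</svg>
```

1 u = 1 mm; y_m = 178.1446 − y.

[1] `<path>` regular polygon, #ff00ff→cut S661 F910: (52.9231,75.4190) → (50.2787,70.2518) → (44.4816,69.9583) → (41.3289,74.8320) → (43.9733,79.9992) → (49.7704,80.2927) → (52.9231,75.4190) (closed)

[2] `<polygon>` rectangle, #008000→score S411 F1960: (114.4372,87.0916) → (254.3504,87.0916) → (254.3504,27.5838) → (114.4372,27.5838) → (114.4372,87.0916) (closed)

; LightBurn 1.6.03
; GRBL device profile, absolute coords
G21
G90
G00 X52.9231 Y75.4190
M3 S661
G01 X50.2787 Y70.2518 F910
G01 X44.4816 Y69.9583
G01 X41.3289 Y74.8320
G01 X43.9733 Y79.9992
G01 X49.7704 Y80.2927
G01 X52.9231 Y75.4190
G00 X114.4372 Y87.0916
M3 S411
G01 X254.3504 Y87.0916 F1960
G01 X254.3504 Y27.5838
G01 X114.4372 Y27.5838
G01 X114.4372 Y87.0916
M5
G00 X0.0000 Y0.0000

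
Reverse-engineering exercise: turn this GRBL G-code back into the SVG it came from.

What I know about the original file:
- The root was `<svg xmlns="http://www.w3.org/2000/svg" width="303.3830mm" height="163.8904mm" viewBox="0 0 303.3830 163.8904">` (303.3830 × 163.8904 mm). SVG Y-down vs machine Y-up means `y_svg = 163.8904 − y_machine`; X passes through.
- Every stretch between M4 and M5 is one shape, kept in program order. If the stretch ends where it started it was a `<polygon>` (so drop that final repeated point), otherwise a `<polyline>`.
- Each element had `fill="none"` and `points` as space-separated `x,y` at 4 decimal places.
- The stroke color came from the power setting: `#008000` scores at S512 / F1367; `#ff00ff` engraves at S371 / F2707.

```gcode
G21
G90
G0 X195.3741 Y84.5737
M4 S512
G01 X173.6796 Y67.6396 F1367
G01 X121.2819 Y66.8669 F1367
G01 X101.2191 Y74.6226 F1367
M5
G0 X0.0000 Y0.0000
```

<svg xmlns="http://www.w3.org/2000/svg" width="303.3830mm" height="163.8904mm" viewBox="0 0 303.3830 163.8904">
  <polyline points="195.3741,79.3167 173.6796,96.2508 121.2819,97.0235 101.2191,89.2678" fill="none" stroke="#008000"/>
</svg>

Machine Y-up, SVG Y-down with viewBox height 163.8904, so y_svg = 163.8904 − y_machine; X carries over. Every run uses S512, so all elements get stroke `#008000` (score).

Run 1: The run is open, so emit a `<polyline>` with points (Y-flipped): 195.3741,79.3167 173.6796,96.2508 121.2819,97.0235 101.2191,89.2678.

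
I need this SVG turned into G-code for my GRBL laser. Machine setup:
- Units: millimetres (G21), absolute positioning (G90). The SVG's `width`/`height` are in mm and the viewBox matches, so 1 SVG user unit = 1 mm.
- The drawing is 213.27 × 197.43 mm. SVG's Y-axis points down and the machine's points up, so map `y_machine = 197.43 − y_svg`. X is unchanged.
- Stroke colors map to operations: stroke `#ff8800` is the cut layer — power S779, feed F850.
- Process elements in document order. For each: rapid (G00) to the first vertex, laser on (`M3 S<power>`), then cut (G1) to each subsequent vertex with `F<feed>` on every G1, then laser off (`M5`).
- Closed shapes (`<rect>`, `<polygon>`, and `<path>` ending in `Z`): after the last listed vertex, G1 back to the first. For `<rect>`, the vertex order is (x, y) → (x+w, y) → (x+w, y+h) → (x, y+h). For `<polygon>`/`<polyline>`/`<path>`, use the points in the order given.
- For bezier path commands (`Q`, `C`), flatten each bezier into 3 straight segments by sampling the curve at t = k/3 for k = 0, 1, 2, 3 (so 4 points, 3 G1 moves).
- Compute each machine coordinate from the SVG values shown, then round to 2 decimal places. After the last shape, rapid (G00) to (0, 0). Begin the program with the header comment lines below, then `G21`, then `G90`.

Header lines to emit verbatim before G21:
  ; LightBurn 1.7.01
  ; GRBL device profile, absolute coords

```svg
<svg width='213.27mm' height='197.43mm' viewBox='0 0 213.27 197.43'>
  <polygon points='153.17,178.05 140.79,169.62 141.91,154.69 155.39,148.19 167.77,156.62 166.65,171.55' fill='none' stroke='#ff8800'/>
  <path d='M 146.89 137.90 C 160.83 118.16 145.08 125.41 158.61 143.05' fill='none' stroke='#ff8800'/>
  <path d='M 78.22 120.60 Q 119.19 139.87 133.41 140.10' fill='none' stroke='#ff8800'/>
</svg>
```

1 u = 1 mm; y_m = 197.43 − y.

[1] `<polygon>` regular polygon, #ff8800→cut S779 F850: (153.17,19.38) → (140.79,27.81) → (141.91,42.74) → (155.39,49.24) → (167.77,40.81) → (166.65,25.88) → (153.17,19.38) (closed)

[2] `<path>` cubic bezier, #ff8800→cut S779 F850: (146.89,59.53) → (153.12,70.89) → (152.66,67.94) → (158.61,54.38)

[3] `<path>` quadratic bezier, #ff8800→cut S779 F850: (78.22,76.83) → (102.56,66.10) → (120.96,59.60) → (133.41,57.33)

; LightBurn 1.7.01
; GRBL device profile, absolute coords
G21
G90
G00 X153.17 Y19.38
M3 S779
G1 X140.79 Y27.81 F850
G1 X141.91 Y42.74 F850
G1 X155.39 Y49.24 F850
G1 X167.77 Y40.81 F850
G1 X166.65 Y25.88 F850
G1 X153.17 Y19.38 F850
M5
G00 X146.89 Y59.53
M3 S779
G1 X153.12 Y70.89 F850
G1 X152.66 Y67.94 F850
G1 X158.61 Y54.38 F850
M5
G00 X78.22 Y76.83
M3 S779
G1 X102.56 Y66.10 F850
G1 X120.96 Y59.60 F850
G1 X133.41 Y57.33 F850
M5
G00 X0.00 Y0.00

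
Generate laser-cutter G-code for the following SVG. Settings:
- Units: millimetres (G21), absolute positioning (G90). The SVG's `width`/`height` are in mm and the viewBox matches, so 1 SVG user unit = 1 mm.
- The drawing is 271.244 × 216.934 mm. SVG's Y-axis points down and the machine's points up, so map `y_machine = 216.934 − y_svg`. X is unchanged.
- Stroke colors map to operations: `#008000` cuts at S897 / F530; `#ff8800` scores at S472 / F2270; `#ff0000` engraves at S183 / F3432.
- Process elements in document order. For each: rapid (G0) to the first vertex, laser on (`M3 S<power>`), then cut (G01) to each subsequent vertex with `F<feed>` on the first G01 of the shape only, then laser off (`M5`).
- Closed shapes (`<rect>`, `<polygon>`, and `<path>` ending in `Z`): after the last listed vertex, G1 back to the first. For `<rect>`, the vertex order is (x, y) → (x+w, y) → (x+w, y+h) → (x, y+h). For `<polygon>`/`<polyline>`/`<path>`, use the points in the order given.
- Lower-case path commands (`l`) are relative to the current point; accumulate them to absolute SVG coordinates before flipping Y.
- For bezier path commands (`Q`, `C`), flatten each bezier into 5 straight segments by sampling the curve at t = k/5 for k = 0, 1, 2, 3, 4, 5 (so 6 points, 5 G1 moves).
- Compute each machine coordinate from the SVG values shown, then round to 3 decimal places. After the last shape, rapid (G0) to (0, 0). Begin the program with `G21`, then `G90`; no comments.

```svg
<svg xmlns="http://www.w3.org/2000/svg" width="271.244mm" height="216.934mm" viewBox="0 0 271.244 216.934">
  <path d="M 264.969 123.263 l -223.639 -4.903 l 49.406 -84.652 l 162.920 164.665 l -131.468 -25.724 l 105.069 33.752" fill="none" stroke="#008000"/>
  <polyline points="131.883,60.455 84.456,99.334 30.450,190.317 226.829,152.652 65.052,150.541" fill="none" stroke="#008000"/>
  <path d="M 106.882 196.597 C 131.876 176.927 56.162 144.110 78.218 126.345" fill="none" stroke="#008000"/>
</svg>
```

Since the viewBox matches the mm dimensions, user units are millimetres directly. The only transform is the Y-flip y_m = 216.934 − y_svg.

Shape 1 is a open polyline drawn with `<path>`. Its stroke #008000 means cut at S897, F530. After flipping Y the toolpath is (264.969,93.671) → (41.330,98.574) → (90.736,183.226) → (253.656,18.561) → (122.188,44.285) → (227.257,10.533).

Shape 2 is a open polyline drawn with `<polyline>`. Its stroke #008000 means cut at S897, F530. After flipping Y the toolpath is (131.883,156.479) → (84.456,117.600) → (30.450,26.617) → (226.829,64.282) → (65.052,66.393).

Shape 3 is a cubic bezier drawn with `<path>`. Its stroke #008000 means cut at S897, F530. After flipping Y the toolpath is (106.882,20.337) → (111.381,33.491) → (101.238,48.447) → (85.978,63.851) → (75.129,78.349) → (78.218,90.589).

G21
G90
G0 X264.969 Y93.671
M3 S897
G01 X41.330 Y98.574 F530
G01 X90.736 Y183.226
G01 X253.656 Y18.561
G01 X122.188 Y44.285
G01 X227.257 Y10.533
M5
G0 X131.883 Y156.479
M3 S897
G01 X84.456 Y117.600 F530
G01 X30.450 Y26.617
G01 X226.829 Y64.282
G01 X65.052 Y66.393
M5
G0 X106.882 Y20.337
M3 S897
G01 X111.381 Y33.491 F530
G01 X101.238 Y48.447
G01 X85.978 Y63.851
G01 X75.129 Y78.349
G01 X78.218 Y90.589
M5
G0 X0.000 Y0.000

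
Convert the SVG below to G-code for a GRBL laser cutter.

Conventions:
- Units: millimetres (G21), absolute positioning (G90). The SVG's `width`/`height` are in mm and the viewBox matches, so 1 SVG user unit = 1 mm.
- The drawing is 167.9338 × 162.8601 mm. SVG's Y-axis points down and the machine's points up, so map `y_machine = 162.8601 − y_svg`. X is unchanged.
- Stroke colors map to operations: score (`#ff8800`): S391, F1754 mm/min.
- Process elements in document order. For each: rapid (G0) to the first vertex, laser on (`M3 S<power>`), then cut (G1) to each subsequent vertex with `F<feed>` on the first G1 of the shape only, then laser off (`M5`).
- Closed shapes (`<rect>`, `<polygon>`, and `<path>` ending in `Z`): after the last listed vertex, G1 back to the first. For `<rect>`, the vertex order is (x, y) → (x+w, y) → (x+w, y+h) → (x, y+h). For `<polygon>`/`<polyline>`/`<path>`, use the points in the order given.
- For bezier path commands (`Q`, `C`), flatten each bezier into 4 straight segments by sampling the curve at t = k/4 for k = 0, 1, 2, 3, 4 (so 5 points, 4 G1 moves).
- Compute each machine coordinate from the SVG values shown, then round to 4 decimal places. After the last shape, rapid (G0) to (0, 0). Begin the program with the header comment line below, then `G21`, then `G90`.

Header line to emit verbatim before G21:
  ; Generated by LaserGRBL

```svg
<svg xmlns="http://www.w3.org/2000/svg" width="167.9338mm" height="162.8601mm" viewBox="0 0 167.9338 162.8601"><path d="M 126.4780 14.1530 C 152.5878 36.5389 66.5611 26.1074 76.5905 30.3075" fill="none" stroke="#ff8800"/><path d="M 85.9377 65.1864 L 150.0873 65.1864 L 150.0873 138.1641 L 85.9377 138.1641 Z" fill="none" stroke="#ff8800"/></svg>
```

; Generated by LaserGRBL
G21
G90
G0 X126.4780 Y148.7071
M3 S391
G1 X128.2878 Y137.3295 F1754
G1 X107.5644 Y133.8102
G1 X83.8260 Y133.7006
G1 X76.5905 Y132.5526
M5
G0 X85.9377 Y97.6737
M3 S391
G1 X150.0873 Y97.6737 F1754
G1 X150.0873 Y24.6960
G1 X85.9377 Y24.6960
G1 X85.9377 Y97.6737
M5
G0 X0.0000 Y0.0000

viewBox `0 0 167.9338 162.8601` with mm width/height → 1 unit = 1 mm. Flip: y_m = 162.8601 − y_svg.

**Shape 1** — `<path>` cubic bezier, stroke `#ff8800` → score (S391, F1754). Control points (SVG): P0=(126.4780,14.1530), P1=(152.5878,36.5389), P2=(66.5611,26.1074), P3=(76.5905,30.3075); sampled at t=k/4. Machine vertices: (126.4780,148.7071) → (128.2878,137.3295) → (107.5644,133.8102) → (83.8260,133.7006) → (76.5905,132.5526). Open path.

**Shape 2** — `<path>` rectangle, stroke `#ff8800` → score (S391, F1754). Machine vertices: (85.9377,97.6737) → (150.0873,97.6737) → (150.0873,24.6960) → (85.9377,24.6960) → (85.9377,97.6737). Closed: final G1 returns to the first vertex.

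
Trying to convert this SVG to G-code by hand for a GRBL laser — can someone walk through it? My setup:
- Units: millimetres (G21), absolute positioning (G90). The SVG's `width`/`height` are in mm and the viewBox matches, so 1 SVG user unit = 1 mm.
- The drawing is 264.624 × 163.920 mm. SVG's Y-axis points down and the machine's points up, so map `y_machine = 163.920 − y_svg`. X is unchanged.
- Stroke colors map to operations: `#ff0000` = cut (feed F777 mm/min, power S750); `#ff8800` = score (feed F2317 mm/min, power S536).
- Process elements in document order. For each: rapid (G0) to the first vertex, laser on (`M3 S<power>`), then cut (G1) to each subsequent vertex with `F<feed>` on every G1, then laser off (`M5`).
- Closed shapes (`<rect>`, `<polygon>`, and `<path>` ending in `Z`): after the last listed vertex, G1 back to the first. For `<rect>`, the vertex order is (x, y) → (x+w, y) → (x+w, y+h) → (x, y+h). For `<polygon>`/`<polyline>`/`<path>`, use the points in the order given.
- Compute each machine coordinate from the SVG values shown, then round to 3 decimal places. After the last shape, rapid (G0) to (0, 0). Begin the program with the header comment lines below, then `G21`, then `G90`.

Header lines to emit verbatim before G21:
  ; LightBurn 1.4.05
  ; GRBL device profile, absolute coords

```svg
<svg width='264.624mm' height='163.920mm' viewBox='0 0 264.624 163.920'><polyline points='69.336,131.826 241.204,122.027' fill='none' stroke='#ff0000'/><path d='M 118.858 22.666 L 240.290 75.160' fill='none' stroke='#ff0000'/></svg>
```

; LightBurn 1.4.05
; GRBL device profile, absolute coords
G21
G90
G0 X69.336 Y32.094
M3 S750
G1 X241.204 Y41.893 F777
M5
G0 X118.858 Y141.254
M3 S750
G1 X240.290 Y88.760 F777
M5
G0 X0.000 Y0.000

Since the viewBox matches the mm dimensions, user units are millimetres directly. The only transform is the Y-flip y_m = 163.920 − y_svg.

Shape 1 is a line segment drawn with `<polyline>`. Its stroke #ff0000 means cut at S750, F777. After flipping Y the toolpath is (69.336,32.094) → (241.204,41.893).

Shape 2 is a line segment drawn with `<path>`. Its stroke #ff0000 means cut at S750, F777. After flipping Y the toolpath is (118.858,141.254) → (240.290,88.760).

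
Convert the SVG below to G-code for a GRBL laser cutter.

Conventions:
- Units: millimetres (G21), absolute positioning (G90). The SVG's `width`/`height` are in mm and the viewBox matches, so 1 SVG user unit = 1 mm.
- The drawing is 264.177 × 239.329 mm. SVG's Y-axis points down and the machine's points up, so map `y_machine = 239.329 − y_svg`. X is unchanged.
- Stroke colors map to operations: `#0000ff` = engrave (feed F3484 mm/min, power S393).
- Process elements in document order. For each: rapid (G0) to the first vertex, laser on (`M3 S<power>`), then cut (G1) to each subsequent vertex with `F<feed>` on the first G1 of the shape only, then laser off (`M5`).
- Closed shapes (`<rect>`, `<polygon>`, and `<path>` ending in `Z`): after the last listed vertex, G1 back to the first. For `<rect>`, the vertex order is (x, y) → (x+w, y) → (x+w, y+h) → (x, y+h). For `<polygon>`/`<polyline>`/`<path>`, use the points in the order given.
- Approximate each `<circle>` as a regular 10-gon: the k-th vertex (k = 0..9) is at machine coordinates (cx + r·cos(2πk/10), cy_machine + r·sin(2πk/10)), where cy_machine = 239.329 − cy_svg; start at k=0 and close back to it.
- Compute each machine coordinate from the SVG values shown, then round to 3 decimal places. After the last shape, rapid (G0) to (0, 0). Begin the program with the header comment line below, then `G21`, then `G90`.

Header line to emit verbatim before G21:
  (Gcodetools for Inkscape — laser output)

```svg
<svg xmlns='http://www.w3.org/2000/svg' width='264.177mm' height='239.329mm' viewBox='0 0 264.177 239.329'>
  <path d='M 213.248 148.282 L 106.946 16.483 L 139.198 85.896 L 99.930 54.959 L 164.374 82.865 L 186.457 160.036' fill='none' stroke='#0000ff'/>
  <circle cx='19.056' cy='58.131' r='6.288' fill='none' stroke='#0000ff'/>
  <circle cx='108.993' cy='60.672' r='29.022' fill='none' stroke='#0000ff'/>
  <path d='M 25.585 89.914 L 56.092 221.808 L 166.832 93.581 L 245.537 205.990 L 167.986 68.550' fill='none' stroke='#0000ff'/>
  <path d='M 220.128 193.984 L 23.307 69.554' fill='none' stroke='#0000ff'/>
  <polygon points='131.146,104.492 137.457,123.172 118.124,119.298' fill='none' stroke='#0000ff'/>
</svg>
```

Since the viewBox matches the mm dimensions, user units are millimetres directly. The only transform is the Y-flip y_m = 239.329 − y_svg.

Shape 1 is a open polyline drawn with `<path>`. Its stroke #0000ff means engrave at S393, F3484. After flipping Y the toolpath is (213.248,91.047) → (106.946,222.846) → (139.198,153.433) → (99.930,184.370) → (164.374,156.464) → (186.457,79.293).

Shape 2 is a circle drawn with `<circle>`. Its stroke #0000ff means engrave at S393, F3484. After flipping Y the toolpath is (25.344,181.198) → (24.143,184.894) → (20.999,187.178) → (17.113,187.178) → (13.969,184.894) → (12.768,181.198) → (13.969,177.502) → (17.113,175.218) → (20.999,175.218) → (24.143,177.502) → (25.344,181.198), returning to the start.

Shape 3 is a circle drawn with `<circle>`. Its stroke #0000ff means engrave at S393, F3484. After flipping Y the toolpath is (138.015,178.657) → (132.472,195.716) → (117.961,206.259) → (100.025,206.259) → (85.514,195.716) → (79.971,178.657) → (85.514,161.598) → (100.025,151.055) → (117.961,151.055) → (132.472,161.598) → (138.015,178.657), returning to the start.

Shape 4 is a open polyline drawn with `<path>`. Its stroke #0000ff means engrave at S393, F3484. After flipping Y the toolpath is (25.585,149.415) → (56.092,17.521) → (166.832,145.748) → (245.537,33.339) → (167.986,170.779).

Shape 5 is a line segment drawn with `<path>`. Its stroke #0000ff means engrave at S393, F3484. After flipping Y the toolpath is (220.128,45.345) → (23.307,169.775).

Shape 6 is a regular polygon drawn with `<polygon>`. Its stroke #0000ff means engrave at S393, F3484. After flipping Y the toolpath is (131.146,134.837) → (137.457,116.157) → (118.124,120.031) → (131.146,134.837), returning to the start.

(Gcodetools for Inkscape — laser output)
G21
G90
G0 X213.248 Y91.047
M3 S393
G1 X106.946 Y222.846 F3484
G1 X139.198 Y153.433
G1 X99.930 Y184.370
G1 X164.374 Y156.464
G1 X186.457 Y79.293
M5
G0 X25.344 Y181.198
M3 S393
G1 X24.143 Y184.894 F3484
G1 X20.999 Y187.178
G1 X17.113 Y187.178
G1 X13.969 Y184.894
G1 X12.768 Y181.198
G1 X13.969 Y177.502
G1 X17.113 Y175.218
G1 X20.999 Y175.218
G1 X24.143 Y177.502
G1 X25.344 Y181.198
M5
G0 X138.015 Y178.657
M3 S393
G1 X132.472 Y195.716 F3484
G1 X117.961 Y206.259
G1 X100.025 Y206.259
G1 X85.514 Y195.716
G1 X79.971 Y178.657
G1 X85.514 Y161.598
G1 X100.025 Y151.055
G1 X117.961 Y151.055
G1 X132.472 Y161.598
G1 X138.015 Y178.657
M5
G0 X25.585 Y149.415
M3 S393
G1 X56.092 Y17.521 F3484
G1 X166.832 Y145.748
G1 X245.537 Y33.339
G1 X167.986 Y170.779
M5
G0 X220.128 Y45.345
M3 S393
G1 X23.307 Y169.775 F3484
M5
G0 X131.146 Y134.837
M3 S393
G1 X137.457 Y116.157 F3484
G1 X118.124 Y120.031
G1 X131.146 Y134.837
M5
G0 X0.000 Y0.000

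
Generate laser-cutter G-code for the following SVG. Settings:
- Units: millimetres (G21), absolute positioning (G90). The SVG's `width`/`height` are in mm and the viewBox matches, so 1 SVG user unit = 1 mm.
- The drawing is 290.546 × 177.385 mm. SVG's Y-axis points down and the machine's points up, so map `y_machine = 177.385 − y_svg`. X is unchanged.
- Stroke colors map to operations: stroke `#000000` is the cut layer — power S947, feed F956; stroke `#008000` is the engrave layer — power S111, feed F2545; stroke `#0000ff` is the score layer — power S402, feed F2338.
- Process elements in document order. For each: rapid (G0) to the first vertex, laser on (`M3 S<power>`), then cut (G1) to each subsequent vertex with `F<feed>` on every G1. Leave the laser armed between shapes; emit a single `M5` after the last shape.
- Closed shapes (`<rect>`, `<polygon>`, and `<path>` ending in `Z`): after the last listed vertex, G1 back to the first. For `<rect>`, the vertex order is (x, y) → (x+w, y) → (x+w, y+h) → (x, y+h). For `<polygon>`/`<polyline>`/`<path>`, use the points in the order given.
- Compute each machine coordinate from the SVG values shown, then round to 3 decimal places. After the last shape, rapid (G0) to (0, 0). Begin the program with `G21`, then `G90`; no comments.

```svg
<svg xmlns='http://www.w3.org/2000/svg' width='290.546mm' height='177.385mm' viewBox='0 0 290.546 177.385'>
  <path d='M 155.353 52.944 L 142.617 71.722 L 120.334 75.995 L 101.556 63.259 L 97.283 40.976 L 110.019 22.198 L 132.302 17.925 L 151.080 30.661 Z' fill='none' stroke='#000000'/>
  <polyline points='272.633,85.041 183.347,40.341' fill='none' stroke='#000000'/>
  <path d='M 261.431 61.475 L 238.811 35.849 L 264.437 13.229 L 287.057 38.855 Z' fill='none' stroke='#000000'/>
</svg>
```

G21
G90
G0 X155.353 Y124.441
M3 S947
G1 X142.617 Y105.663 F956
G1 X120.334 Y101.390 F956
G1 X101.556 Y114.126 F956
G1 X97.283 Y136.409 F956
G1 X110.019 Y155.187 F956
G1 X132.302 Y159.460 F956
G1 X151.080 Y146.724 F956
G1 X155.353 Y124.441 F956
G0 X272.633 Y92.344
M3 S947
G1 X183.347 Y137.044 F956
G0 X261.431 Y115.910
M3 S947
G1 X238.811 Y141.536 F956
G1 X264.437 Y164.156 F956
G1 X287.057 Y138.530 F956
G1 X261.431 Y115.910 F956
M5
G0 X0.000 Y0.000

viewBox `0 0 290.546 177.385` with mm width/height → 1 unit = 1 mm. Flip: y_m = 177.385 − y_svg.

**Shape 1** — `<path>` regular polygon, stroke `#000000` → cut (S947, F956). Machine vertices: (155.353,124.441) → (142.617,105.663) → (120.334,101.390) → (101.556,114.126) → (97.283,136.409) → (110.019,155.187) → (132.302,159.460) → (151.080,146.724) → (155.353,124.441). Closed: final G1 returns to the first vertex.

**Shape 2** — `<polyline>` line segment, stroke `#000000` → cut (S947, F956). Machine vertices: (272.633,92.344) → (183.347,137.044). Open path.

**Shape 3** — `<path>` regular polygon, stroke `#000000` → cut (S947, F956). Machine vertices: (261.431,115.910) → (238.811,141.536) → (264.437,164.156) → (287.057,138.530) → (261.431,115.910). Closed: final G1 returns to the first vertex.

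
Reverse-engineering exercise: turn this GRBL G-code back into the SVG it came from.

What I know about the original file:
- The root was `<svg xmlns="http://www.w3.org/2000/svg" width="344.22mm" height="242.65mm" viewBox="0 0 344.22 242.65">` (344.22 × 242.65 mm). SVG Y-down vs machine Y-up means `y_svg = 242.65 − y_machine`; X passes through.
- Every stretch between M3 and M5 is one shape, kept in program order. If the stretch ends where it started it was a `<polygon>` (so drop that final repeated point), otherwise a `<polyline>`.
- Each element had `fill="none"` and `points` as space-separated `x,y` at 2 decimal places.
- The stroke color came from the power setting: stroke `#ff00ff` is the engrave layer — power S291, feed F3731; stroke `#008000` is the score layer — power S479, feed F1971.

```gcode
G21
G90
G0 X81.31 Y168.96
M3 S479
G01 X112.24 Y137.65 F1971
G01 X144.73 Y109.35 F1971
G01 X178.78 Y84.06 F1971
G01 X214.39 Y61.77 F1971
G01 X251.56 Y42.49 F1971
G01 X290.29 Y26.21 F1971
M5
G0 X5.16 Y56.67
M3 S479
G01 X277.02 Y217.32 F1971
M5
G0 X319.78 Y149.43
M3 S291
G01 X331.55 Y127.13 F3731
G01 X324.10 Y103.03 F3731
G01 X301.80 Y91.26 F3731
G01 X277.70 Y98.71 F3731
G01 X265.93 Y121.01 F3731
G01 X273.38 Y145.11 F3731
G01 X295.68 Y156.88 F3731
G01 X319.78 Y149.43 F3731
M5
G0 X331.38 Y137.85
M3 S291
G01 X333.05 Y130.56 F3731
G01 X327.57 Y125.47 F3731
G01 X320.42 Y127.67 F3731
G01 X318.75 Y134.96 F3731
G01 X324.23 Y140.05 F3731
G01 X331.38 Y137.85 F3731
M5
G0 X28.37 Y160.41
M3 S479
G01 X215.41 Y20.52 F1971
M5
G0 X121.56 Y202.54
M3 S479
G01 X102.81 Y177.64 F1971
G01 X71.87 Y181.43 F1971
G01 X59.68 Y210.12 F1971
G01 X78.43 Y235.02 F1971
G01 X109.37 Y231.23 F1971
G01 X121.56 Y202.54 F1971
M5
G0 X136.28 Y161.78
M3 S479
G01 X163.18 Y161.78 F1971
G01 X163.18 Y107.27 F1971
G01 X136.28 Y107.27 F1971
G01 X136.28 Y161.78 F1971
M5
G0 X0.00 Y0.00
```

<svg xmlns="http://www.w3.org/2000/svg" width="344.22mm" height="242.65mm" viewBox="0 0 344.22 242.65">
  <polyline points="81.31,73.69 112.24,105.00 144.73,133.30 178.78,158.59 214.39,180.88 251.56,200.16 290.29,216.44" fill="none" stroke="#008000"/>
  <polyline points="5.16,185.98 277.02,25.33" fill="none" stroke="#008000"/>
  <polygon points="319.78,93.22 331.55,115.52 324.10,139.62 301.80,151.39 277.70,143.94 265.93,121.64 273.38,97.54 295.68,85.77" fill="none" stroke="#ff00ff"/>
  <polygon points="331.38,104.80 333.05,112.09 327.57,117.18 320.42,114.98 318.75,107.69 324.23,102.60" fill="none" stroke="#ff00ff"/>
  <polyline points="28.37,82.24 215.41,222.13" fill="none" stroke="#008000"/>
  <polygon points="121.56,40.11 102.81,65.01 71.87,61.22 59.68,32.53 78.43,7.63 109.37,11.42" fill="none" stroke="#008000"/>
  <polygon points="136.28,80.87 163.18,80.87 163.18,135.38 136.28,135.38" fill="none" stroke="#008000"/>
</svg>

Each laser-on run becomes one SVG element. Flip Y back into SVG space with y_svg = 242.65 − y_machine.

Run 1: power S479 maps to stroke `#008000` (score). The run is open, so emit a `<polyline>` with points (Y-flipped): 81.31,73.69 112.24,105.00 144.73,133.30 178.78,158.59 214.39,180.88 251.56,200.16 290.29,216.44.

Run 2: S479 ⇒ score layer `#008000`. The run is open, so emit a `<polyline>` with points (Y-flipped): 5.16,185.98 277.02,25.33.

Run 3: power S291 maps to stroke `#ff00ff` (engrave). The run returns to its start, so emit a `<polygon>` with points (Y-flipped): 319.78,93.22 331.55,115.52 324.10,139.62 301.80,151.39 277.70,143.94 265.93,121.64 273.38,97.54 295.68,85.77.

Run 4: power S291 maps to stroke `#ff00ff` (engrave). The run returns to its start, so emit a `<polygon>` with points (Y-flipped): 331.38,104.80 333.05,112.09 327.57,117.18 320.42,114.98 318.75,107.69 324.23,102.60.

Run 5: power S479 maps to stroke `#008000` (score). The run is open, so emit a `<polyline>` with points (Y-flipped): 28.37,82.24 215.41,222.13.

Run 6: the run's S479 means `#008000` (score). The run returns to its start, so emit a `<polygon>` with points (Y-flipped): 121.56,40.11 102.81,65.01 71.87,61.22 59.68,32.53 78.43,7.63 109.37,11.42.

Run 7: S479 ⇒ score layer `#008000`. The run returns to its start, so emit a `<polygon>` with points (Y-flipped): 136.28,80.87 163.18,80.87 163.18,135.38 136.28,135.38.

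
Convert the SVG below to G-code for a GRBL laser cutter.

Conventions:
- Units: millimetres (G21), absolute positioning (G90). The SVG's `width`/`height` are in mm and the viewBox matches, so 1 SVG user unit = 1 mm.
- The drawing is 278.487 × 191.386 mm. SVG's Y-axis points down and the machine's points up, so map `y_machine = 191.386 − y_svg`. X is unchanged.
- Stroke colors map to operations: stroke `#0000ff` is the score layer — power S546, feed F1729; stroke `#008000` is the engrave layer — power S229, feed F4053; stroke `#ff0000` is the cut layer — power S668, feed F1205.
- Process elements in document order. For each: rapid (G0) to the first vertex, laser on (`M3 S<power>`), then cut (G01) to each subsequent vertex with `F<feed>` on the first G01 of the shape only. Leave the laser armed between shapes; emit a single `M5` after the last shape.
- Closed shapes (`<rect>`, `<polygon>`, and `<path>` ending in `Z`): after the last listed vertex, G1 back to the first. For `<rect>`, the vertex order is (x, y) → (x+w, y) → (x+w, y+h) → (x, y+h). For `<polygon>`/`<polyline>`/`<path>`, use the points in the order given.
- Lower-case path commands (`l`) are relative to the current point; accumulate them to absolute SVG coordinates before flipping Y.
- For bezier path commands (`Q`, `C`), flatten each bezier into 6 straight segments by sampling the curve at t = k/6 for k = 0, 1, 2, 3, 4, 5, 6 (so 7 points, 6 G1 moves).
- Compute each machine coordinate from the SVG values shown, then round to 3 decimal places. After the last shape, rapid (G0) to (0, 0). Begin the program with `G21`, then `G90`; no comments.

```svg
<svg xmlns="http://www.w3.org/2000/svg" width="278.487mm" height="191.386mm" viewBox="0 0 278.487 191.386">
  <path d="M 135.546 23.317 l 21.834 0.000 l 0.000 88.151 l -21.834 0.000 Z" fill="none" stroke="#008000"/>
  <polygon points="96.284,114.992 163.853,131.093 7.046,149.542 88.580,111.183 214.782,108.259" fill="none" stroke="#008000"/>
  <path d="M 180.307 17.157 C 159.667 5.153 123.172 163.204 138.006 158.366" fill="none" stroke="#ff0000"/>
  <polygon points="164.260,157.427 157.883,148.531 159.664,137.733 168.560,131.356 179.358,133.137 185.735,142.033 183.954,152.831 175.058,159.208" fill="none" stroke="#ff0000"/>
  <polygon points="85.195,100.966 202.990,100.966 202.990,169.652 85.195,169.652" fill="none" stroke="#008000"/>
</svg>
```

1 u = 1 mm; y_m = 191.386 − y.

[1] `<path>` rectangle, #008000→engrave S229 F4053: (135.546,168.069) → (157.380,168.069) → (157.380,79.918) → (135.546,79.918) → (135.546,168.069) (closed)

[2] `<polygon>` closed polygon, #008000→engrave S229 F4053: (96.284,76.394) → (163.853,60.293) → (7.046,41.844) → (88.580,80.203) → (214.782,83.127) → (96.284,76.394) (closed)

[3] `<path>` cubic bezier, #ff0000→cut S668 F1205: (180.307,174.229) → (168.977,167.601) → (156.870,141.879) → (145.854,106.312) → (137.793,70.147) → (134.555,42.634) → (138.006,33.020)

[4] `<polygon>` regular polygon, #ff0000→cut S668 F1205: (164.260,33.959) → (157.883,42.855) → (159.664,53.653) → (168.560,60.030) → (179.358,58.249) → (185.735,49.353) → (183.954,38.555) → (175.058,32.178) → (164.260,33.959) (closed)

[5] `<polygon>` rectangle, #008000→engrave S229 F4053: (85.195,90.420) → (202.990,90.420) → (202.990,21.734) → (85.195,21.734) → (85.195,90.420) (closed)

G21
G90
G0 X135.546 Y168.069
M3 S229
G01 X157.380 Y168.069 F4053
G01 X157.380 Y79.918
G01 X135.546 Y79.918
G01 X135.546 Y168.069
G0 X96.284 Y76.394
M3 S229
G01 X163.853 Y60.293 F4053
G01 X7.046 Y41.844
G01 X88.580 Y80.203
G01 X214.782 Y83.127
G01 X96.284 Y76.394
G0 X180.307 Y174.229
M3 S668
G01 X168.977 Y167.601 F1205
G01 X156.870 Y141.879
G01 X145.854 Y106.312
G01 X137.793 Y70.147
G01 X134.555 Y42.634
G01 X138.006 Y33.020
G0 X164.260 Y33.959
M3 S668
G01 X157.883 Y42.855 F1205
G01 X159.664 Y53.653
G01 X168.560 Y60.030
G01 X179.358 Y58.249
G01 X185.735 Y49.353
G01 X183.954 Y38.555
G01 X175.058 Y32.178
G01 X164.260 Y33.959
G0 X85.195 Y90.420
M3 S229
G01 X202.990 Y90.420 F4053
G01 X202.990 Y21.734
G01 X85.195 Y21.734
G01 X85.195 Y90.420
M5
G0 X0.000 Y0.000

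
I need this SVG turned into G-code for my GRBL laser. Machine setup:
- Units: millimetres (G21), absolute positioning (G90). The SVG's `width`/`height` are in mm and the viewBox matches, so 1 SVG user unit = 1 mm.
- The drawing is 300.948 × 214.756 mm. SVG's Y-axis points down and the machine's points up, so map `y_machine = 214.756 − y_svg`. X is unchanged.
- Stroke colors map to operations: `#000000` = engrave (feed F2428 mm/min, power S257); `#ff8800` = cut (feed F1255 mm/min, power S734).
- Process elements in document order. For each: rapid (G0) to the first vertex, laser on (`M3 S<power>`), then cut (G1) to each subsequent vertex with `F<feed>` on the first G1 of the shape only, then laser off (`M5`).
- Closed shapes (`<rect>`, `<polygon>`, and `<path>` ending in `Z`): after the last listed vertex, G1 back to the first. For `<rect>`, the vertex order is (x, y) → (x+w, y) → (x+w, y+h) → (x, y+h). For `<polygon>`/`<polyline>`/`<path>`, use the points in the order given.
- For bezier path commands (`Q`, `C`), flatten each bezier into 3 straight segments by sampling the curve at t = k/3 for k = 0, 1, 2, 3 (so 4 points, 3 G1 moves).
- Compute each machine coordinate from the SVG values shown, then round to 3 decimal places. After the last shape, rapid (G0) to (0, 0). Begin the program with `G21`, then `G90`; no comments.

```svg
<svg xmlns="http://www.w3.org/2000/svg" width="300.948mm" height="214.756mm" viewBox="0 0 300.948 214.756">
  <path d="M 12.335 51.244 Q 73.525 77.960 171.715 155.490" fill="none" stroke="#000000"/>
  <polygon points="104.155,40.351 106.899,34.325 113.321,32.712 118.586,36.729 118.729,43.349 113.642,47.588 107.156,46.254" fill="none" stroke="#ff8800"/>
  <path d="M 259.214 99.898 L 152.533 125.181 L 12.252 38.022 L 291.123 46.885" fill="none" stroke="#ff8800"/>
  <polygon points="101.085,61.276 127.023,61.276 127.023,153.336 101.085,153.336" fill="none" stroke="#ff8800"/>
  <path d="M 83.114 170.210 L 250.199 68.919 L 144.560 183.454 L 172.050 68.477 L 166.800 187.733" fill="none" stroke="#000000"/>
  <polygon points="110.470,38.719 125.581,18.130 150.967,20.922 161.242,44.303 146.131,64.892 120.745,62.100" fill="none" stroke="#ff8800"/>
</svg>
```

viewBox `0 0 300.948 214.756` with mm width/height → 1 unit = 1 mm. Flip: y_m = 214.756 − y_svg.

**Shape 1** — `<path>` quadratic bezier, stroke `#000000` → engrave (S257, F2428). Control points (SVG): P0=(12.335,51.244), P1=(73.525,77.960), P2=(171.715,155.490); sampled at t=k/3. Machine vertices: (12.335,163.512) → (57.239,140.055) → (110.366,105.307) → (171.715,59.266). Open path.

**Shape 2** — `<polygon>` regular polygon, stroke `#ff8800` → cut (S734, F1255). Machine vertices: (104.155,174.405) → (106.899,180.431) → (113.321,182.044) → (118.586,178.027) → (118.729,171.407) → (113.642,167.168) → (107.156,168.502) → (104.155,174.405). Closed: final G1 returns to the first vertex.

**Shape 3** — `<path>` open polyline, stroke `#ff8800` → cut (S734, F1255). Machine vertices: (259.214,114.858) → (152.533,89.575) → (12.252,176.734) → (291.123,167.871). Open path.

**Shape 4** — `<polygon>` rectangle, stroke `#ff8800` → cut (S734, F1255). Machine vertices: (101.085,153.480) → (127.023,153.480) → (127.023,61.420) → (101.085,61.420) → (101.085,153.480). Closed: final G1 returns to the first vertex.

**Shape 5** — `<path>` open polyline, stroke `#000000` → engrave (S257, F2428). Machine vertices: (83.114,44.546) → (250.199,145.837) → (144.560,31.302) → (172.050,146.279) → (166.800,27.023). Open path.

**Shape 6** — `<polygon>` regular polygon, stroke `#ff8800` → cut (S734, F1255). Machine vertices: (110.470,176.037) → (125.581,196.626) → (150.967,193.834) → (161.242,170.453) → (146.131,149.864) → (120.745,152.656) → (110.470,176.037). Closed: final G1 returns to the first vertex.

G21
G90
G0 X12.335 Y163.512
M3 S257
G1 X57.239 Y140.055 F2428
G1 X110.366 Y105.307
G1 X171.715 Y59.266
M5
G0 X104.155 Y174.405
M3 S734
G1 X106.899 Y180.431 F1255
G1 X113.321 Y182.044
G1 X118.586 Y178.027
G1 X118.729 Y171.407
G1 X113.642 Y167.168
G1 X107.156 Y168.502
G1 X104.155 Y174.405
M5
G0 X259.214 Y114.858
M3 S734
G1 X152.533 Y89.575 F1255
G1 X12.252 Y176.734
G1 X291.123 Y167.871
M5
G0 X101.085 Y153.480
M3 S734
G1 X127.023 Y153.480 F1255
G1 X127.023 Y61.420
G1 X101.085 Y61.420
G1 X101.085 Y153.480
M5
G0 X83.114 Y44.546
M3 S257
G1 X250.199 Y145.837 F2428
G1 X144.560 Y31.302
G1 X172.050 Y146.279
G1 X166.800 Y27.023
M5
G0 X110.470 Y176.037
M3 S734
G1 X125.581 Y196.626 F1255
G1 X150.967 Y193.834
G1 X161.242 Y170.453
G1 X146.131 Y149.864
G1 X120.745 Y152.656
G1 X110.470 Y176.037
M5
G0 X0.000 Y0.000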